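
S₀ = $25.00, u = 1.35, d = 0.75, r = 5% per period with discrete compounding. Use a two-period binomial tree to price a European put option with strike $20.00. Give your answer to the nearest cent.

Risk-neutral probability p = (1 + 0.05 − 0.75)/(1.35 − 0.75) = 0.3000/0.6000 = 0.5000
Terminal stock prices: S_uu = 45.56, S_ud = 25.31, S_dd = 14.06
Terminal payoffs (K − S): max(-25.56, 0) = 0, max(-5.312, 0) = 0, max(5.938, 0) = 5.938
Node u (S = 33.75): V_u = 1/1.05·[0.5000·0.0000 + 0.5000·0.0000] = 0.0000
Node d (S = 18.75): V_d = 1/1.05·[0.5000·0.0000 + 0.5000·5.9375] = 2.8274
Node 0 (S = 25): V_0 = 1/1.05·[0.5000·0.0000 + 0.5000·2.8274] = 1.3464

$1.35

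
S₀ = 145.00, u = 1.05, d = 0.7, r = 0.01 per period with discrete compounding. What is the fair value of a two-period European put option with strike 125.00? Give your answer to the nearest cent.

4.35

Risk-neutral probability p = (1 + 0.01 − 0.7)/(1.05 − 0.7) = 0.3100/0.3500 = 0.8857
Terminal stock prices: S_uu = 159.9, S_ud = 106.6, S_dd = 71.05
Terminal payoffs (K − S): max(-34.86, 0) = 0, max(18.43, 0) = 18.43, max(53.95, 0) = 53.95
Node u (S = 152.2): V_u = 1/1.01·[0.8857·0.0000 + 0.1143·18.4250] = 2.0849
Node d (S = 101.5): V_d = 1/1.01·[0.8857·18.4250 + 0.1143·53.9500] = 22.2624
Node 0 (S = 145): V_0 = 1/1.01·[0.8857·2.0849 + 0.1143·22.2624] = 4.3474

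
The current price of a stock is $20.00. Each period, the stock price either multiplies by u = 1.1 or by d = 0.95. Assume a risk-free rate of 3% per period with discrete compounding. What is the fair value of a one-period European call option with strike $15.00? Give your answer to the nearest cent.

$5.44

Risk-neutral probability p = (1 + 0.03 − 0.95)/(1.1 − 0.95) = 0.0800/0.1500 = 0.5333
Terminal stock prices: S_u = 22, S_d = 19
Terminal payoffs (S − K): max(7, 0) = 7, max(4, 0) = 4
Node 0 (S = 20): V_0 = 1/1.03·[0.5333·7.0000 + 0.4667·4.0000] = 5.4369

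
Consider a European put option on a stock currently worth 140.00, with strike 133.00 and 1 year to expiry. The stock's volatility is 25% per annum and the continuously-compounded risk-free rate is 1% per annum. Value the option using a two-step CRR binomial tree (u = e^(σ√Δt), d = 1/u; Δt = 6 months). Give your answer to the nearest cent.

9.65

CRR parameters: u = e^(σ√Δt) = e^(0.25·√0.5) = 1.1934, d = 1/u = 0.8380
Per-period rate: rΔt = 0.01·0.5 = 0.005, so R = e^0.005 = 1.0050
Risk-neutral probability p = (e^0.005 − 0.8380)/(1.1934 − 0.8380) = 0.1670/0.3554 = 0.4700
Terminal stock prices: S_uu = 199.4, S_ud = 140, S_dd = 98.31
Terminal payoffs (K − S): max(-66.38, 0) = 0, max(-7, 0) = 0, max(34.69, 0) = 34.69
Node u (S = 167.1): V_u = e^(−0.005)·[0.4700·0.0000 + 0.5300·0.0000] = 0.0000
Node d (S = 117.3): V_d = e^(−0.005)·[0.4700·0.0000 + 0.5300·34.6936] = 18.2951
Node 0 (S = 140): V_0 = e^(−0.005)·[0.4700·0.0000 + 0.5300·18.2951] = 9.6476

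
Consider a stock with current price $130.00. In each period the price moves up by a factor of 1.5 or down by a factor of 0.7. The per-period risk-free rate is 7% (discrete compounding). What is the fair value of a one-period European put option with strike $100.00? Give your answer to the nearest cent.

$4.52

Risk-neutral probability p = (1 + 0.07 − 0.7)/(1.5 − 0.7) = 0.3700/0.8000 = 0.4625
Terminal stock prices: S_u = 195, S_d = 91
Terminal payoffs (K − S): max(-95, 0) = 0, max(9, 0) = 9
Node 0 (S = 130): V_0 = 1/1.07·[0.4625·0.0000 + 0.5375·9.0000] = 4.5210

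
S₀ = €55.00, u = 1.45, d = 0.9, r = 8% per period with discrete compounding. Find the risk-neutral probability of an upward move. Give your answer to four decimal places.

Risk-neutral probability p = (1 + 0.08 − 0.9)/(1.45 − 0.9) = 0.1800/0.5500 = 0.3273

p = 0.3273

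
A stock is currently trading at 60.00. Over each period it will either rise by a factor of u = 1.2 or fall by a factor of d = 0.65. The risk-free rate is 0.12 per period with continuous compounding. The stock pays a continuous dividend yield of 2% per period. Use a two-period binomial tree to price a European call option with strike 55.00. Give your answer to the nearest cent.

Per-period risk-free factor R = e^0.12 = 1.1275; dividend-adjusted growth = e^(0.12−0.02) = 1.1052.
Risk-neutral probability p = (1.1052 − 0.65)/(1.2 − 0.65) = 0.4552/0.5500 = 0.8276
Terminal stock prices: S_uu = 86.4, S_ud = 46.8, S_dd = 25.35
Terminal payoffs (S − K): max(31.4, 0) = 31.4, max(-8.2, 0) = 0, max(-29.65, 0) = 0
Node u (S = 72): V_u = e^(−0.12)·[0.8276·31.4000 + 0.1724·0.0000] = 23.0476
Node d (S = 39): V_d = e^(−0.12)·[0.8276·0.0000 + 0.1724·0.0000] = 0.0000
Node 0 (S = 60): V_0 = e^(−0.12)·[0.8276·23.0476 + 0.1724·0.0000] = 16.9170

16.92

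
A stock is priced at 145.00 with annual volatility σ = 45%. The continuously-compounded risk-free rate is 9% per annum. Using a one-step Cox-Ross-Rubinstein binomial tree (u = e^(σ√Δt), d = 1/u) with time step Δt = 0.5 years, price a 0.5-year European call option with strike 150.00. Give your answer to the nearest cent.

CRR parameters: u = e^(σ√Δt) = e^(0.45·√0.5) = 1.3746, d = 1/u = 0.7275
Per-period rate: rΔt = 0.09·0.5 = 0.045, so R = e^0.045 = 1.0460
Risk-neutral probability p = (e^0.045 − 0.7275)/(1.3746 − 0.7275) = 0.3186/0.6472 = 0.4922
Terminal stock prices: S_u = 199.3, S_d = 105.5
Terminal payoffs (S − K): max(49.32, 0) = 49.32, max(-44.52, 0) = 0
Node 0 (S = 145): V_0 = e^(−0.045)·[0.4922·49.3240 + 0.5078·0.0000] = 23.2107

23.21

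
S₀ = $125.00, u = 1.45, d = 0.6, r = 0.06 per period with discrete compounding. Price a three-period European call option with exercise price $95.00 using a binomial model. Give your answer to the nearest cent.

$59.29

Risk-neutral probability p = (1 + 0.06 − 0.6)/(1.45 − 0.6) = 0.4600/0.8500 = 0.5412
Terminal stock prices: S_uuu = 381.1, S_uud = 157.7, S_udd = 65.25, S_ddd = 27
Terminal payoffs (S − K): max(286.1, 0) = 286.1, max(62.69, 0) = 62.69, max(-29.75, 0) = 0, max(-68, 0) = 0
Node uu (S = 262.8): V_uu = 1/1.06·[0.5412·286.0781 + 0.4588·62.6875] = 173.1899
Node ud (S = 108.8): V_ud = 1/1.06·[0.5412·62.6875 + 0.4588·0.0000] = 32.0047
Node dd (S = 45): V_dd = 1/1.06·[0.5412·0.0000 + 0.4588·0.0000] = 0.0000
Node u (S = 181.2): V_u = 1/1.06·[0.5412·173.1899 + 0.4588·32.0047] = 102.2743
Node d (S = 75): V_d = 1/1.06·[0.5412·32.0047 + 0.4588·0.0000] = 16.3398
Node 0 (S = 125): V_0 = 1/1.06·[0.5412·102.2743 + 0.4588·16.3398] = 59.2883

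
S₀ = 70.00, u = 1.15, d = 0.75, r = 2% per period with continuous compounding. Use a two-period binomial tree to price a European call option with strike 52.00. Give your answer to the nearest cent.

21.32

Risk-neutral probability p = (e^0.02 − 0.75)/(1.15 − 0.75) = 0.2702/0.4000 = 0.6755
Terminal stock prices: S_uu = 92.57, S_ud = 60.38, S_dd = 39.38
Terminal payoffs (S − K): max(40.57, 0) = 40.57, max(8.375, 0) = 8.375, max(-12.62, 0) = 0
Node u (S = 80.5): V_u = e^(−0.02)·[0.6755·40.5750 + 0.3245·8.3750] = 29.5297
Node d (S = 52.5): V_d = e^(−0.02)·[0.6755·8.3750 + 0.3245·0.0000] = 5.5453
Node 0 (S = 70): V_0 = e^(−0.02)·[0.6755·29.5297 + 0.3245·5.5453] = 21.3162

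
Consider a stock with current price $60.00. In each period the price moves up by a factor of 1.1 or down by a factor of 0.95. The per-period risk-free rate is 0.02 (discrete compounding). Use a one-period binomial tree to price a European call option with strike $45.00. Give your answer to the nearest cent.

Risk-neutral probability p = (1 + 0.02 − 0.95)/(1.1 − 0.95) = 0.0700/0.1500 = 0.4667
Terminal stock prices: S_u = 66, S_d = 57
Terminal payoffs (S − K): max(21, 0) = 21, max(12, 0) = 12
Node 0 (S = 60): V_0 = 1/1.02·[0.4667·21.0000 + 0.5333·12.0000] = 15.8824

$15.88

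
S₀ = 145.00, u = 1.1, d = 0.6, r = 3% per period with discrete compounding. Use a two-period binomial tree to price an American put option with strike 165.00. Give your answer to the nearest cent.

20.00

Risk-neutral probability p = (1 + 0.03 − 0.6)/(1.1 − 0.6) = 0.4300/0.5000 = 0.8600
Terminal stock prices: S_uu = 175.5, S_ud = 95.7, S_dd = 52.2
Terminal payoffs (K − S): max(-10.45, 0) = 0, max(69.3, 0) = 69.3, max(112.8, 0) = 112.8
Node u (S = 159.5): continuation = 1/1.03·[0.8600·0.0000 + 0.1400·69.3000] = 9.4194; exercise value = 5.5000 ≤ continuation, so V_u = 9.4194
Node d (S = 87): continuation = 1/1.03·[0.8600·69.3000 + 0.1400·112.8000] = 73.1942; exercise value = 78.0000 > continuation, so V_d = 78.0000 (exercise)
Node 0 (S = 145): continuation = 1/1.03·[0.8600·9.4194 + 0.1400·78.0000] = 18.4667; exercise value = 20.0000 > continuation, so V_0 = 20.0000 (exercise)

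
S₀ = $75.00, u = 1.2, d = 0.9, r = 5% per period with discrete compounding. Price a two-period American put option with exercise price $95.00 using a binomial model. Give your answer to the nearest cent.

Risk-neutral probability p = (1 + 0.05 − 0.9)/(1.2 − 0.9) = 0.1500/0.3000 = 0.5000
Terminal stock prices: S_uu = 108, S_ud = 81, S_dd = 60.75
Terminal payoffs (K − S): max(-13, 0) = 0, max(14, 0) = 14, max(34.25, 0) = 34.25
Node u (S = 90): continuation = 1/1.05·[0.5000·0.0000 + 0.5000·14.0000] = 6.6667; exercise value = 5.0000 ≤ continuation, so V_u = 6.6667
Node d (S = 67.5): continuation = 1/1.05·[0.5000·14.0000 + 0.5000·34.2500] = 22.9762; exercise value = 27.5000 > continuation, so V_d = 27.5000 (exercise)
Node 0 (S = 75): continuation = 1/1.05·[0.5000·6.6667 + 0.5000·27.5000] = 16.2698; exercise value = 20.0000 > continuation, so V_0 = 20.0000 (exercise)

$20.00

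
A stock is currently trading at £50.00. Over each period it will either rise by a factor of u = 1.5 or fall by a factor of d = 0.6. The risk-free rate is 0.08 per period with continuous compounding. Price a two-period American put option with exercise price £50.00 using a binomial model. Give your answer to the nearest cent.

Risk-neutral probability p = (e^0.08 − 0.6)/(1.5 − 0.6) = 0.4833/0.9000 = 0.5370
Terminal stock prices: S_uu = 112.5, S_ud = 45, S_dd = 18
Terminal payoffs (K − S): max(-62.5, 0) = 0, max(5, 0) = 5, max(32, 0) = 32
Node u (S = 75): continuation = e^(−0.08)·[0.5370·0.0000 + 0.4630·5.0000] = 2.1371; exercise value = 0.0000 ≤ continuation, so V_u = 2.1371
Node d (S = 30): continuation = e^(−0.08)·[0.5370·5.0000 + 0.4630·32.0000] = 16.1558; exercise value = 20.0000 > continuation, so V_d = 20.0000 (exercise)
Node 0 (S = 50): continuation = e^(−0.08)·[0.5370·2.1371 + 0.4630·20.0000] = 9.6077; exercise value = 0.0000 ≤ continuation, so V_0 = 9.6077

£9.61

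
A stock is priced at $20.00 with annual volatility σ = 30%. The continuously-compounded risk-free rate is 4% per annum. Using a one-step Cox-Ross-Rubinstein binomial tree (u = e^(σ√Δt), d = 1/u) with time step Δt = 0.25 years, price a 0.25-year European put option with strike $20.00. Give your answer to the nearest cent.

$1.39

CRR parameters: u = e^(σ√Δt) = e^(0.3·√0.25) = 1.1618, d = 1/u = 0.8607
Per-period rate: rΔt = 0.04·0.25 = 0.01, so R = e^0.01 = 1.0101
Risk-neutral probability p = (e^0.01 − 0.8607)/(1.1618 − 0.8607) = 0.1493/0.3011 = 0.4959
Terminal stock prices: S_u = 23.24, S_d = 17.21
Terminal payoffs (K − S): max(-3.237, 0) = 0, max(2.786, 0) = 2.786
Node 0 (S = 20): V_0 = e^(−0.01)·[0.4959·0.0000 + 0.5041·2.7858] = 1.3902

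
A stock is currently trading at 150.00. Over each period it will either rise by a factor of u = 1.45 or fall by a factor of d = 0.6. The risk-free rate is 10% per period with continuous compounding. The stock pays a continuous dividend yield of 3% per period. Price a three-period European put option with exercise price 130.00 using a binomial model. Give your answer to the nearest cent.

Per-period risk-free factor R = e^0.1 = 1.1052; dividend-adjusted growth = e^(0.1−0.03) = 1.0725.
Risk-neutral probability p = (1.0725 − 0.6)/(1.45 − 0.6) = 0.4725/0.8500 = 0.5559
Terminal stock prices: S_uuu = 457.3, S_uud = 189.2, S_udd = 78.3, S_ddd = 32.4
Terminal payoffs (K − S): max(-327.3, 0) = 0, max(-59.22, 0) = 0, max(51.7, 0) = 51.7, max(97.6, 0) = 97.6
Node uu (S = 315.4): V_uu = e^(−0.1)·[0.5559·0.0000 + 0.4441·0.0000] = 0.0000
Node ud (S = 130.5): V_ud = e^(−0.1)·[0.5559·0.0000 + 0.4441·51.7000] = 20.7754
Node dd (S = 54): V_dd = e^(−0.1)·[0.5559·51.7000 + 0.4441·97.6000] = 65.2248
Node u (S = 217.5): V_u = e^(−0.1)·[0.5559·0.0000 + 0.4441·20.7754] = 8.3485
Node d (S = 90): V_d = e^(−0.1)·[0.5559·20.7754 + 0.4441·65.2248] = 36.6602
Node 0 (S = 150): V_0 = e^(−0.1)·[0.5559·8.3485 + 0.4441·36.6602] = 18.9310

18.93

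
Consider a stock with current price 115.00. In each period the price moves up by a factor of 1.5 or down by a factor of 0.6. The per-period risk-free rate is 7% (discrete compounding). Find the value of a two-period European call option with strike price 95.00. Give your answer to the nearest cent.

Risk-neutral probability p = (1 + 0.07 − 0.6)/(1.5 − 0.6) = 0.4700/0.9000 = 0.5222
Terminal stock prices: S_uu = 258.8, S_ud = 103.5, S_dd = 41.4
Terminal payoffs (S − K): max(163.8, 0) = 163.8, max(8.5, 0) = 8.5, max(-53.6, 0) = 0
Node u (S = 172.5): V_u = 1/1.07·[0.5222·163.7500 + 0.4778·8.5000] = 83.7150
Node d (S = 69): V_d = 1/1.07·[0.5222·8.5000 + 0.4778·0.0000] = 4.1485
Node 0 (S = 115): V_0 = 1/1.07·[0.5222·83.7150 + 0.4778·4.1485] = 42.7102

42.71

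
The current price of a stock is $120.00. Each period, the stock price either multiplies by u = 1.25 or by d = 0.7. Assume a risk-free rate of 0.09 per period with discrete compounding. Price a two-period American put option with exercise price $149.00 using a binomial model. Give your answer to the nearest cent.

$29.00

Risk-neutral probability p = (1 + 0.09 − 0.7)/(1.25 − 0.7) = 0.3900/0.5500 = 0.7091
Terminal stock prices: S_uu = 187.5, S_ud = 105, S_dd = 58.8
Terminal payoffs (K − S): max(-38.5, 0) = 0, max(44, 0) = 44, max(90.2, 0) = 90.2
Node u (S = 150): continuation = 1/1.09·[0.7091·0.0000 + 0.2909·44.0000] = 11.7431; exercise value = 0.0000 ≤ continuation, so V_u = 11.7431
Node d (S = 84): continuation = 1/1.09·[0.7091·44.0000 + 0.2909·90.2000] = 52.6972; exercise value = 65.0000 > continuation, so V_d = 65.0000 (exercise)
Node 0 (S = 120): continuation = 1/1.09·[0.7091·11.7431 + 0.2909·65.0000] = 24.9872; exercise value = 29.0000 > continuation, so V_0 = 29.0000 (exercise)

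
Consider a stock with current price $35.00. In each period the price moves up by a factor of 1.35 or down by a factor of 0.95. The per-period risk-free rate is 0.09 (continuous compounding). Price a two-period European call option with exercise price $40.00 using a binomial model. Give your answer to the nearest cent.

Risk-neutral probability p = (e^0.09 − 0.95)/(1.35 − 0.95) = 0.1442/0.4000 = 0.3604
Terminal stock prices: S_uu = 63.79, S_ud = 44.89, S_dd = 31.59
Terminal payoffs (S − K): max(23.79, 0) = 23.79, max(4.887, 0) = 4.887, max(-8.413, 0) = 0
Node u (S = 47.25): V_u = e^(−0.09)·[0.3604·23.7875 + 0.6396·4.8875] = 10.6928
Node d (S = 33.25): V_d = e^(−0.09)·[0.3604·4.8875 + 0.6396·0.0000] = 1.6100
Node 0 (S = 35): V_0 = e^(−0.09)·[0.3604·10.6928 + 0.6396·1.6100] = 4.4634

$4.46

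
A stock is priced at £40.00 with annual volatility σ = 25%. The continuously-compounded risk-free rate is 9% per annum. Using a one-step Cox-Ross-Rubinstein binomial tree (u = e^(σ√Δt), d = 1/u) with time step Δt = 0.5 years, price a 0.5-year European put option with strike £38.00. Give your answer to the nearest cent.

£1.78

CRR parameters: u = e^(σ√Δt) = e^(0.25·√0.5) = 1.1934, d = 1/u = 0.8380
Per-period rate: rΔt = 0.09·0.5 = 0.045, so R = e^0.045 = 1.0460
Risk-neutral probability p = (e^0.045 − 0.8380)/(1.1934 − 0.8380) = 0.2081/0.3554 = 0.5854
Terminal stock prices: S_u = 47.73, S_d = 33.52
Terminal payoffs (K − S): max(-9.735, 0) = 0, max(4.481, 0) = 4.481
Node 0 (S = 40): V_0 = e^(−0.045)·[0.5854·0.0000 + 0.4146·4.4813] = 1.7761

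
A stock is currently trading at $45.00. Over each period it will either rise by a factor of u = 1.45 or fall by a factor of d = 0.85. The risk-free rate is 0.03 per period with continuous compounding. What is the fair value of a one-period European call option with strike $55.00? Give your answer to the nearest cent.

Risk-neutral probability p = (e^0.03 − 0.85)/(1.45 − 0.85) = 0.1805/0.6000 = 0.3008
Terminal stock prices: S_u = 65.25, S_d = 38.25
Terminal payoffs (S − K): max(10.25, 0) = 10.25, max(-16.75, 0) = 0
Node 0 (S = 45): V_0 = e^(−0.03)·[0.3008·10.2500 + 0.6992·0.0000] = 2.9917

$2.99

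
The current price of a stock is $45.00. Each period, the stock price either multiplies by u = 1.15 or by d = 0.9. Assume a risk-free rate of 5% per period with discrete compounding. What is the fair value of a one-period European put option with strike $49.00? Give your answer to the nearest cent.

Risk-neutral probability p = (1 + 0.05 − 0.9)/(1.15 − 0.9) = 0.1500/0.2500 = 0.6000
Terminal stock prices: S_u = 51.75, S_d = 40.5
Terminal payoffs (K − S): max(-2.75, 0) = 0, max(8.5, 0) = 8.5
Node 0 (S = 45): V_0 = 1/1.05·[0.6000·0.0000 + 0.4000·8.5000] = 3.2381

$3.24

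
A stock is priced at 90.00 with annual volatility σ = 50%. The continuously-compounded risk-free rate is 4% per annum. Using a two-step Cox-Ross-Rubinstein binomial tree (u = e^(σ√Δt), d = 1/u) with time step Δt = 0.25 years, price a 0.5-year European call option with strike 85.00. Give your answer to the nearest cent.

CRR parameters: u = e^(σ√Δt) = e^(0.5·√0.25) = 1.2840, d = 1/u = 0.7788
Per-period rate: rΔt = 0.04·0.25 = 0.01, so R = e^0.01 = 1.0101
Risk-neutral probability p = (e^0.01 − 0.7788)/(1.2840 − 0.7788) = 0.2312/0.5052 = 0.4577
Terminal stock prices: S_uu = 148.4, S_ud = 90, S_dd = 54.59
Terminal payoffs (S − K): max(63.38, 0) = 63.38, max(5, 0) = 5, max(-30.41, 0) = 0
Node u (S = 115.6): V_u = e^(−0.01)·[0.4577·63.3849 + 0.5423·5.0000] = 31.4081
Node d (S = 70.09): V_d = e^(−0.01)·[0.4577·5.0000 + 0.5423·0.0000] = 2.2658
Node 0 (S = 90): V_0 = e^(−0.01)·[0.4577·31.4081 + 0.5423·2.2658] = 15.4494

15.45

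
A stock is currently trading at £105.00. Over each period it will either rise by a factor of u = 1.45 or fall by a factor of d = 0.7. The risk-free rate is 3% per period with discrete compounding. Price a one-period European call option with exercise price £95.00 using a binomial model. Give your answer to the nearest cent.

Risk-neutral probability p = (1 + 0.03 − 0.7)/(1.45 − 0.7) = 0.3300/0.7500 = 0.4400
Terminal stock prices: S_u = 152.2, S_d = 73.5
Terminal payoffs (S − K): max(57.25, 0) = 57.25, max(-21.5, 0) = 0
Node 0 (S = 105): V_0 = 1/1.03·[0.4400·57.2500 + 0.5600·0.0000] = 24.4563

£24.46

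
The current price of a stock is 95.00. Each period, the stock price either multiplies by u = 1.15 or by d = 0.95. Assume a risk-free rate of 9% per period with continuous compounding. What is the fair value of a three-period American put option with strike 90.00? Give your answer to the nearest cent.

0.28

Risk-neutral probability p = (e^0.09 − 0.95)/(1.15 − 0.95) = 0.1442/0.2000 = 0.7209
Terminal stock prices: S_uuu = 144.5, S_uud = 119.4, S_udd = 98.6, S_ddd = 81.45
Terminal payoffs (K − S): max(-54.48, 0) = 0, max(-29.36, 0) = 0, max(-8.598, 0) = 0, max(8.549, 0) = 8.549
Node uu (S = 125.6): continuation = e^(−0.09)·[0.7209·0.0000 + 0.2791·0.0000] = 0.0000; exercise value = 0.0000 ≤ continuation, so V_uu = 0.0000
Node ud (S = 103.8): continuation = e^(−0.09)·[0.7209·0.0000 + 0.2791·0.0000] = 0.0000; exercise value = 0.0000 ≤ continuation, so V_ud = 0.0000
Node dd (S = 85.74): continuation = e^(−0.09)·[0.7209·0.0000 + 0.2791·8.5494] = 2.1810; exercise value = 4.2625 > continuation, so V_dd = 4.2625 (exercise)
Node u (S = 109.2): continuation = e^(−0.09)·[0.7209·0.0000 + 0.2791·0.0000] = 0.0000; exercise value = 0.0000 ≤ continuation, so V_u = 0.0000
Node d (S = 90.25): continuation = e^(−0.09)·[0.7209·0.0000 + 0.2791·4.2625] = 1.0874; exercise value = 0.0000 ≤ continuation, so V_d = 1.0874
Node 0 (S = 95): continuation = e^(−0.09)·[0.7209·0.0000 + 0.2791·1.0874] = 0.2774; exercise value = 0.0000 ≤ continuation, so V_0 = 0.2774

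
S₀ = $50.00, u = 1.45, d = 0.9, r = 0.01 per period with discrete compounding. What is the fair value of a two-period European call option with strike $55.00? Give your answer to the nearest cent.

Risk-neutral probability p = (1 + 0.01 − 0.9)/(1.45 − 0.9) = 0.1100/0.5500 = 0.2000
Terminal stock prices: S_uu = 105.1, S_ud = 65.25, S_dd = 40.5
Terminal payoffs (S − K): max(50.12, 0) = 50.12, max(10.25, 0) = 10.25, max(-14.5, 0) = 0
Node u (S = 72.5): V_u = 1/1.01·[0.2000·50.1250 + 0.8000·10.2500] = 18.0446
Node d (S = 45): V_d = 1/1.01·[0.2000·10.2500 + 0.8000·0.0000] = 2.0297
Node 0 (S = 50): V_0 = 1/1.01·[0.2000·18.0446 + 0.8000·2.0297] = 5.1809

$5.18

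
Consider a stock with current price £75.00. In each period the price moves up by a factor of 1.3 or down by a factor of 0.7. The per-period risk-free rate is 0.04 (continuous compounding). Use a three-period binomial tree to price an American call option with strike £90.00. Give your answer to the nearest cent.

£12.15

Risk-neutral probability p = (e^0.04 − 0.7)/(1.3 − 0.7) = 0.3408/0.6000 = 0.5680
Terminal stock prices: S_uuu = 164.8, S_uud = 88.73, S_udd = 47.77, S_ddd = 25.72
Terminal payoffs (S − K): max(74.78, 0) = 74.78, max(-1.275, 0) = 0, max(-42.23, 0) = 0, max(-64.28, 0) = 0
Node uu (S = 126.8): continuation = e^(−0.04)·[0.5680·74.7750 + 0.4320·0.0000] = 40.8081; exercise value = 36.7500 ≤ continuation, so V_uu = 40.8081
Node ud (S = 68.25): continuation = e^(−0.04)·[0.5680·0.0000 + 0.4320·0.0000] = 0.0000; exercise value = 0.0000 ≤ continuation, so V_ud = 0.0000
Node dd (S = 36.75): continuation = e^(−0.04)·[0.5680·0.0000 + 0.4320·0.0000] = 0.0000; exercise value = 0.0000 ≤ continuation, so V_dd = 0.0000
Node u (S = 97.5): continuation = e^(−0.04)·[0.5680·40.8081 + 0.4320·0.0000] = 22.2709; exercise value = 7.5000 ≤ continuation, so V_u = 22.2709
Node d (S = 52.5): continuation = e^(−0.04)·[0.5680·0.0000 + 0.4320·0.0000] = 0.0000; exercise value = 0.0000 ≤ continuation, so V_d = 0.0000
Node 0 (S = 75): continuation = e^(−0.04)·[0.5680·22.2709 + 0.4320·0.0000] = 12.1542; exercise value = 0.0000 ≤ continuation, so V_0 = 12.1542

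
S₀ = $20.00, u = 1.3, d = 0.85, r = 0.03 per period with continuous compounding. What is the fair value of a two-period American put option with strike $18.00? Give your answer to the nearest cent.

Risk-neutral probability p = (e^0.03 − 0.85)/(1.3 − 0.85) = 0.1805/0.4500 = 0.4010
Terminal stock prices: S_uu = 33.8, S_ud = 22.1, S_dd = 14.45
Terminal payoffs (K − S): max(-15.8, 0) = 0, max(-4.1, 0) = 0, max(3.55, 0) = 3.55
Node u (S = 26): continuation = e^(−0.03)·[0.4010·0.0000 + 0.5990·0.0000] = 0.0000; exercise value = 0.0000 ≤ continuation, so V_u = 0.0000
Node d (S = 17): continuation = e^(−0.03)·[0.4010·0.0000 + 0.5990·3.5500] = 2.0636; exercise value = 1.0000 ≤ continuation, so V_d = 2.0636
Node 0 (S = 20): continuation = e^(−0.03)·[0.4010·0.0000 + 0.5990·2.0636] = 1.1995; exercise value = 0.0000 ≤ continuation, so V_0 = 1.1995

$1.20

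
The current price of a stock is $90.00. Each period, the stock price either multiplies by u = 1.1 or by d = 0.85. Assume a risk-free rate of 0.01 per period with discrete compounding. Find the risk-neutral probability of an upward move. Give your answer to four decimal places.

Risk-neutral probability p = (1 + 0.01 − 0.85)/(1.1 − 0.85) = 0.1600/0.2500 = 0.6400

p = 0.6400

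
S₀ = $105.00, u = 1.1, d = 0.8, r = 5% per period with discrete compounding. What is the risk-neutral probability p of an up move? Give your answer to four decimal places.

Risk-neutral probability p = (1 + 0.05 − 0.8)/(1.1 − 0.8) = 0.2500/0.3000 = 0.8333

p = 0.8333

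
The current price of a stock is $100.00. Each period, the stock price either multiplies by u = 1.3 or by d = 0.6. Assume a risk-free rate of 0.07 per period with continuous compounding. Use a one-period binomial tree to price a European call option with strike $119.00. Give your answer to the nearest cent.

$6.92

Risk-neutral probability p = (e^0.07 − 0.6)/(1.3 − 0.6) = 0.4725/0.7000 = 0.6750
Terminal stock prices: S_u = 130, S_d = 60
Terminal payoffs (S − K): max(11, 0) = 11, max(-59, 0) = 0
Node 0 (S = 100): V_0 = e^(−0.07)·[0.6750·11.0000 + 0.3250·0.0000] = 6.9231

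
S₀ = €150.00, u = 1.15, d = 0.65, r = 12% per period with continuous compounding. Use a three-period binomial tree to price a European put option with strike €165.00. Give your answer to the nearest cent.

€3.48

Risk-neutral probability p = (e^0.12 − 0.65)/(1.15 − 0.65) = 0.4775/0.5000 = 0.9550
Terminal stock prices: S_uuu = 228.1, S_uud = 128.9, S_udd = 72.88, S_ddd = 41.19
Terminal payoffs (K − S): max(-63.13, 0) = 0, max(36.06, 0) = 36.06, max(92.12, 0) = 92.12, max(123.8, 0) = 123.8
Node uu (S = 198.4): V_uu = e^(−0.12)·[0.9550·0.0000 + 0.0450·36.0563] = 1.4393
Node ud (S = 112.1): V_ud = e^(−0.12)·[0.9550·36.0563 + 0.0450·92.1187] = 34.2169
Node dd (S = 63.38): V_dd = e^(−0.12)·[0.9550·92.1187 + 0.0450·123.8063] = 82.9669
Node u (S = 172.5): V_u = e^(−0.12)·[0.9550·1.4393 + 0.0450·34.2169] = 2.5849
Node d (S = 97.5): V_d = e^(−0.12)·[0.9550·34.2169 + 0.0450·82.9669] = 32.2936
Node 0 (S = 150): V_0 = e^(−0.12)·[0.9550·2.5849 + 0.0450·32.2936] = 3.4785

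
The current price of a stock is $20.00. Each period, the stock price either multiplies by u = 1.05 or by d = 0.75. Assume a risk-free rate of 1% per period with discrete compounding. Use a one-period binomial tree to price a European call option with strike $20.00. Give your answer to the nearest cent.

$0.86

Risk-neutral probability p = (1 + 0.01 − 0.75)/(1.05 − 0.75) = 0.2600/0.3000 = 0.8667
Terminal stock prices: S_u = 21, S_d = 15
Terminal payoffs (S − K): max(1, 0) = 1, max(-5, 0) = 0
Node 0 (S = 20): V_0 = 1/1.01·[0.8667·1.0000 + 0.1333·0.0000] = 0.8581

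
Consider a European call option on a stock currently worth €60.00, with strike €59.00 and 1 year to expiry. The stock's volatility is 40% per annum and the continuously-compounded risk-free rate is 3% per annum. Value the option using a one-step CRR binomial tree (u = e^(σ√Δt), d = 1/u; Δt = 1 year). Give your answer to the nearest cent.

€12.98

CRR parameters: u = e^(σ√Δt) = e^(0.4·√1) = 1.4918, d = 1/u = 0.6703
Per-period rate: rΔt = 0.03·1 = 0.03, so R = e^0.03 = 1.0305
Risk-neutral probability p = (e^0.03 − 0.6703)/(1.4918 − 0.6703) = 0.3601/0.8215 = 0.4384
Terminal stock prices: S_u = 89.51, S_d = 40.22
Terminal payoffs (S − K): max(30.51, 0) = 30.51, max(-18.78, 0) = 0
Node 0 (S = 60): V_0 = e^(−0.03)·[0.4384·30.5095 + 0.5616·0.0000] = 12.9796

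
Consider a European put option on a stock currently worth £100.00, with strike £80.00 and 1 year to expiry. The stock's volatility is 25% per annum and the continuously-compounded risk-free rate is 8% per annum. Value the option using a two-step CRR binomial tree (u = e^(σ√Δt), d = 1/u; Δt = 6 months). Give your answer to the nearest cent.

CRR parameters: u = e^(σ√Δt) = e^(0.25·√0.5) = 1.1934, d = 1/u = 0.8380
Per-period rate: rΔt = 0.08·0.5 = 0.04, so R = e^0.04 = 1.0408
Risk-neutral probability p = (e^0.04 − 0.8380)/(1.1934 − 0.8380) = 0.2028/0.3554 = 0.5708
Terminal stock prices: S_uu = 142.4, S_ud = 100, S_dd = 70.22
Terminal payoffs (K − S): max(-62.41, 0) = 0, max(-20, 0) = 0, max(9.781, 0) = 9.781
Node u (S = 119.3): V_u = e^(−0.04)·[0.5708·0.0000 + 0.4292·0.0000] = 0.0000
Node d (S = 83.8): V_d = e^(−0.04)·[0.5708·0.0000 + 0.4292·9.7811] = 4.0339
Node 0 (S = 100): V_0 = e^(−0.04)·[0.5708·0.0000 + 0.4292·4.0339] = 1.6637

£1.66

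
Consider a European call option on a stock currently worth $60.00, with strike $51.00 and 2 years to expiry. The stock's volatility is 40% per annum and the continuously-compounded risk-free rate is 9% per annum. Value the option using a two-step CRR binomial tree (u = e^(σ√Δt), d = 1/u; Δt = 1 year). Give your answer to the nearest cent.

$22.11

CRR parameters: u = e^(σ√Δt) = e^(0.4·√1) = 1.4918, d = 1/u = 0.6703
Per-period rate: rΔt = 0.09·1 = 0.09, so R = e^0.09 = 1.0942
Risk-neutral probability p = (e^0.09 − 0.6703)/(1.4918 − 0.6703) = 0.4239/0.8215 = 0.5159
Terminal stock prices: S_uu = 133.5, S_ud = 60, S_dd = 26.96
Terminal payoffs (S − K): max(82.53, 0) = 82.53, max(9, 0) = 9, max(-24.04, 0) = 0
Node u (S = 89.51): V_u = e^(−0.09)·[0.5159·82.5325 + 0.4841·9.0000] = 42.8990
Node d (S = 40.22): V_d = e^(−0.09)·[0.5159·9.0000 + 0.4841·0.0000] = 4.2439
Node 0 (S = 60): V_0 = e^(−0.09)·[0.5159·42.8990 + 0.4841·4.2439] = 22.1061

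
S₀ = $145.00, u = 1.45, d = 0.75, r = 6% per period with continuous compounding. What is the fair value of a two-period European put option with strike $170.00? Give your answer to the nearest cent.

Risk-neutral probability p = (e^0.06 − 0.75)/(1.45 − 0.75) = 0.3118/0.7000 = 0.4455
Terminal stock prices: S_uu = 304.9, S_ud = 157.7, S_dd = 81.56
Terminal payoffs (K − S): max(-134.9, 0) = 0, max(12.31, 0) = 12.31, max(88.44, 0) = 88.44
Node u (S = 210.2): V_u = e^(−0.06)·[0.4455·0.0000 + 0.5545·12.3125] = 6.4299
Node d (S = 108.8): V_d = e^(−0.06)·[0.4455·12.3125 + 0.5545·88.4375] = 51.3500
Node 0 (S = 145): V_0 = e^(−0.06)·[0.4455·6.4299 + 0.5545·51.3500] = 29.5139

$29.51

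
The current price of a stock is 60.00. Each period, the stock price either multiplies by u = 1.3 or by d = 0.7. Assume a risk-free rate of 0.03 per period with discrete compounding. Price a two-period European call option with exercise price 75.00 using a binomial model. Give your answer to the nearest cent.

7.53

Risk-neutral probability p = (1 + 0.03 − 0.7)/(1.3 − 0.7) = 0.3300/0.6000 = 0.5500
Terminal stock prices: S_uu = 101.4, S_ud = 54.6, S_dd = 29.4
Terminal payoffs (S − K): max(26.4, 0) = 26.4, max(-20.4, 0) = 0, max(-45.6, 0) = 0
Node u (S = 78): V_u = 1/1.03·[0.5500·26.4000 + 0.4500·0.0000] = 14.0971
Node d (S = 42): V_d = 1/1.03·[0.5500·0.0000 + 0.4500·0.0000] = 0.0000
Node 0 (S = 60): V_0 = 1/1.03·[0.5500·14.0971 + 0.4500·0.0000] = 7.5276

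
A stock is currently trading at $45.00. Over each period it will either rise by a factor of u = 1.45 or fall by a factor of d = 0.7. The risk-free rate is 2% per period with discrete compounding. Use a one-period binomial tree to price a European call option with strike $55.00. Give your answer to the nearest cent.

Risk-neutral probability p = (1 + 0.02 − 0.7)/(1.45 − 0.7) = 0.3200/0.7500 = 0.4267
Terminal stock prices: S_u = 65.25, S_d = 31.5
Terminal payoffs (S − K): max(10.25, 0) = 10.25, max(-23.5, 0) = 0
Node 0 (S = 45): V_0 = 1/1.02·[0.4267·10.2500 + 0.5733·0.0000] = 4.2876

$4.29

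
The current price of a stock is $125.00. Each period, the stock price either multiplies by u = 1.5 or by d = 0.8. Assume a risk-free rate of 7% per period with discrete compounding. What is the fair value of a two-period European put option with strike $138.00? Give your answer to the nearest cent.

Risk-neutral probability p = (1 + 0.07 − 0.8)/(1.5 − 0.8) = 0.2700/0.7000 = 0.3857
Terminal stock prices: S_uu = 281.2, S_ud = 150, S_dd = 80
Terminal payoffs (K − S): max(-143.2, 0) = 0, max(-12, 0) = 0, max(58, 0) = 58
Node u (S = 187.5): V_u = 1/1.07·[0.3857·0.0000 + 0.6143·0.0000] = 0.0000
Node d (S = 100): V_d = 1/1.07·[0.3857·0.0000 + 0.6143·58.0000] = 33.2977
Node 0 (S = 125): V_0 = 1/1.07·[0.3857·0.0000 + 0.6143·33.2977] = 19.1162

$19.12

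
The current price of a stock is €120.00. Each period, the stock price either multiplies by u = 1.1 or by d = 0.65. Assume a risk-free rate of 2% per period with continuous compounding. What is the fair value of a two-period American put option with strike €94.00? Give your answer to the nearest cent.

€3.93

Risk-neutral probability p = (e^0.02 − 0.65)/(1.1 − 0.65) = 0.3702/0.4500 = 0.8227
Terminal stock prices: S_uu = 145.2, S_ud = 85.8, S_dd = 50.7
Terminal payoffs (K − S): max(-51.2, 0) = 0, max(8.2, 0) = 8.2, max(43.3, 0) = 43.3
Node u (S = 132): continuation = e^(−0.02)·[0.8227·0.0000 + 0.1773·8.2000] = 1.4253; exercise value = 0.0000 ≤ continuation, so V_u = 1.4253
Node d (S = 78): continuation = e^(−0.02)·[0.8227·8.2000 + 0.1773·43.3000] = 14.1387; exercise value = 16.0000 > continuation, so V_d = 16.0000 (exercise)
Node 0 (S = 120): continuation = e^(−0.02)·[0.8227·1.4253 + 0.1773·16.0000] = 3.9304; exercise value = 0.0000 ≤ continuation, so V_0 = 3.9304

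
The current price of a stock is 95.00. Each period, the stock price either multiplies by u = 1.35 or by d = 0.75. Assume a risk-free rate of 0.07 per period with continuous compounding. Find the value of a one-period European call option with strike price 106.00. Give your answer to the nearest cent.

11.15

Risk-neutral probability p = (e^0.07 − 0.75)/(1.35 − 0.75) = 0.3225/0.6000 = 0.5375
Terminal stock prices: S_u = 128.2, S_d = 71.25
Terminal payoffs (S − K): max(22.25, 0) = 22.25, max(-34.75, 0) = 0
Node 0 (S = 95): V_0 = e^(−0.07)·[0.5375·22.2500 + 0.4625·0.0000] = 11.1511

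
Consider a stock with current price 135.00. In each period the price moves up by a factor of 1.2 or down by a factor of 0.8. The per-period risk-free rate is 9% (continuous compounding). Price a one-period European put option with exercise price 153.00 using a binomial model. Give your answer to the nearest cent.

Risk-neutral probability p = (e^0.09 − 0.8)/(1.2 − 0.8) = 0.2942/0.4000 = 0.7354
Terminal stock prices: S_u = 162, S_d = 108
Terminal payoffs (K − S): max(-9, 0) = 0, max(45, 0) = 45
Node 0 (S = 135): V_0 = e^(−0.09)·[0.7354·0.0000 + 0.2646·45.0000] = 10.8807

10.88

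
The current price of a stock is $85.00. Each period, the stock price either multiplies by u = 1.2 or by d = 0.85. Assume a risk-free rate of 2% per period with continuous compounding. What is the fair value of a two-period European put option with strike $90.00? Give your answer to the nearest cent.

Risk-neutral probability p = (e^0.02 − 0.85)/(1.2 − 0.85) = 0.1702/0.3500 = 0.4863
Terminal stock prices: S_uu = 122.4, S_ud = 86.7, S_dd = 61.41
Terminal payoffs (K − S): max(-32.4, 0) = 0, max(3.3, 0) = 3.3, max(28.59, 0) = 28.59
Node u (S = 102): V_u = e^(−0.02)·[0.4863·0.0000 + 0.5137·3.3000] = 1.6617
Node d (S = 72.25): V_d = e^(−0.02)·[0.4863·3.3000 + 0.5137·28.5875] = 15.9679
Node 0 (S = 85): V_0 = e^(−0.02)·[0.4863·1.6617 + 0.5137·15.9679] = 8.8325

$8.83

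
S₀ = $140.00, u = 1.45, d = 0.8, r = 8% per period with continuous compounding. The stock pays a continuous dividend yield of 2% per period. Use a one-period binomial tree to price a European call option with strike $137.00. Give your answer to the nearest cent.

Per-period risk-free factor R = e^0.08 = 1.0833; dividend-adjusted growth = e^(0.08−0.02) = 1.0618.
Risk-neutral probability p = (1.0618 − 0.8)/(1.45 − 0.8) = 0.2618/0.6500 = 0.4028
Terminal stock prices: S_u = 203, S_d = 112
Terminal payoffs (S − K): max(66, 0) = 66, max(-25, 0) = 0
Node 0 (S = 140): V_0 = e^(−0.08)·[0.4028·66.0000 + 0.5972·0.0000] = 24.5424

$24.54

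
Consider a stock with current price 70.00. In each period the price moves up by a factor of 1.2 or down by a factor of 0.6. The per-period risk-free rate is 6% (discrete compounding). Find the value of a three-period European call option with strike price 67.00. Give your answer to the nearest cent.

Risk-neutral probability p = (1 + 0.06 − 0.6)/(1.2 − 0.6) = 0.4600/0.6000 = 0.7667
Terminal stock prices: S_uuu = 121, S_uud = 60.48, S_udd = 30.24, S_ddd = 15.12
Terminal payoffs (S − K): max(53.96, 0) = 53.96, max(-6.52, 0) = 0, max(-36.76, 0) = 0, max(-51.88, 0) = 0
Node uu (S = 100.8): V_uu = 1/1.06·[0.7667·53.9600 + 0.2333·0.0000] = 39.0277
Node ud (S = 50.4): V_ud = 1/1.06·[0.7667·0.0000 + 0.2333·0.0000] = 0.0000
Node dd (S = 25.2): V_dd = 1/1.06·[0.7667·0.0000 + 0.2333·0.0000] = 0.0000
Node u (S = 84): V_u = 1/1.06·[0.7667·39.0277 + 0.2333·0.0000] = 28.2276
Node d (S = 42): V_d = 1/1.06·[0.7667·0.0000 + 0.2333·0.0000] = 0.0000
Node 0 (S = 70): V_0 = 1/1.06·[0.7667·28.2276 + 0.2333·0.0000] = 20.4162

20.42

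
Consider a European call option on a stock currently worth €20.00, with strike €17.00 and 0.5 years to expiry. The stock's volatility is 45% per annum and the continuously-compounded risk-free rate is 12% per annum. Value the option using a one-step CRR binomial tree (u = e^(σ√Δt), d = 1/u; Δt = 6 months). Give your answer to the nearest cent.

€5.11

CRR parameters: u = e^(σ√Δt) = e^(0.45·√0.5) = 1.3746, d = 1/u = 0.7275
Per-period rate: rΔt = 0.12·0.5 = 0.06, so R = e^0.06 = 1.0618
Risk-neutral probability p = (e^0.06 − 0.7275)/(1.3746 − 0.7275) = 0.3344/0.6472 = 0.5167
Terminal stock prices: S_u = 27.49, S_d = 14.55
Terminal payoffs (S − K): max(10.49, 0) = 10.49, max(-2.451, 0) = 0
Node 0 (S = 20): V_0 = e^(−0.06)·[0.5167·10.4930 + 0.4833·0.0000] = 5.1056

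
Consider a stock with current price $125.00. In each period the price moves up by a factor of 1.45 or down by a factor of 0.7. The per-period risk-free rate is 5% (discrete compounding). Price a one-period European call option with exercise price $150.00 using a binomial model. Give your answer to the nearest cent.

$13.89

Risk-neutral probability p = (1 + 0.05 − 0.7)/(1.45 − 0.7) = 0.3500/0.7500 = 0.4667
Terminal stock prices: S_u = 181.2, S_d = 87.5
Terminal payoffs (S − K): max(31.25, 0) = 31.25, max(-62.5, 0) = 0
Node 0 (S = 125): V_0 = 1/1.05·[0.4667·31.2500 + 0.5333·0.0000] = 13.8889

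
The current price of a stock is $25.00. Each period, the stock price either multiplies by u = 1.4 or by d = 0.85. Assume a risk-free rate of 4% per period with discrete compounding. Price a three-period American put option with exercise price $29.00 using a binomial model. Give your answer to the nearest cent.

$5.37

Risk-neutral probability p = (1 + 0.04 − 0.85)/(1.4 − 0.85) = 0.1900/0.5500 = 0.3455
Terminal stock prices: S_uuu = 68.6, S_uud = 41.65, S_udd = 25.29, S_ddd = 15.35
Terminal payoffs (K − S): max(-39.6, 0) = 0, max(-12.65, 0) = 0, max(3.713, 0) = 3.713, max(13.65, 0) = 13.65
Node uu (S = 49): continuation = 1/1.04·[0.3455·0.0000 + 0.6545·0.0000] = 0.0000; exercise value = 0.0000 ≤ continuation, so V_uu = 0.0000
Node ud (S = 29.75): continuation = 1/1.04·[0.3455·0.0000 + 0.6545·3.7125] = 2.3365; exercise value = 0.0000 ≤ continuation, so V_ud = 2.3365
Node dd (S = 18.06): continuation = 1/1.04·[0.3455·3.7125 + 0.6545·13.6469] = 9.8221; exercise value = 10.9375 > continuation, so V_dd = 10.9375 (exercise)
Node u (S = 35): continuation = 1/1.04·[0.3455·0.0000 + 0.6545·2.3365] = 1.4705; exercise value = 0.0000 ≤ continuation, so V_u = 1.4705
Node d (S = 21.25): continuation = 1/1.04·[0.3455·2.3365 + 0.6545·10.9375] = 7.6599; exercise value = 7.7500 > continuation, so V_d = 7.7500 (exercise)
Node 0 (S = 25): continuation = 1/1.04·[0.3455·1.4705 + 0.6545·7.7500] = 5.3661; exercise value = 4.0000 ≤ continuation, so V_0 = 5.3661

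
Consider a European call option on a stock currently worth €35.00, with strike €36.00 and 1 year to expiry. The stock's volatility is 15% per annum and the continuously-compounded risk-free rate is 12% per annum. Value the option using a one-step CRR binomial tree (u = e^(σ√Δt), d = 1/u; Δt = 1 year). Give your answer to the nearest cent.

€3.67

CRR parameters: u = e^(σ√Δt) = e^(0.15·√1) = 1.1618, d = 1/u = 0.8607
Per-period rate: rΔt = 0.12·1 = 0.12, so R = e^0.12 = 1.1275
Risk-neutral probability p = (e^0.12 − 0.8607)/(1.1618 − 0.8607) = 0.2668/0.3011 = 0.8860
Terminal stock prices: S_u = 40.66, S_d = 30.12
Terminal payoffs (S − K): max(4.664, 0) = 4.664, max(-5.875, 0) = 0
Node 0 (S = 35): V_0 = e^(−0.12)·[0.8860·4.6642 + 0.1140·0.0000] = 3.6651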